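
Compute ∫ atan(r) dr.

Use integration by parts with u = arctan(r), dv = dr.
Then du = 1/(r**2 + 1) dr.

r*atan(r) - log(r**2 + 1)/2 + C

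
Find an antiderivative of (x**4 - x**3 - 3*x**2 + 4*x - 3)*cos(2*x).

Use integration by parts with u = x**4 - x**3 - 3*x**2 + 4*x - 3, dv = cos(2*x) dx, so v = sin(2*x)/2.
Apply parts 4 times (tabular method): alternate signs, differentiate u down to 0, integrate dv up.

x**4*sin(2*x)/2 - x**3*sin(2*x)/2 + x**3*cos(2*x) - 3*x**2*sin(2*x) - 3*x**2*cos(2*x)/4 + 11*x*sin(2*x)/4 - 3*x*cos(2*x) + 11*cos(2*x)/8 + C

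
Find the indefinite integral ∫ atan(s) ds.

s*atan(s) - log(s**2 + 1)/2 + C

Use integration by parts with u = arctan(s), dv = ds.
Then du = 1/(s**2 + 1) ds.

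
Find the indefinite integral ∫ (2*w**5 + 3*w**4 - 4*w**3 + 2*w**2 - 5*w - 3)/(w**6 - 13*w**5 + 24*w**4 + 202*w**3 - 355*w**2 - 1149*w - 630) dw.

7901*log(w - 7)/256 - 6205*log(w - 6)/147 + 2549*log(w - 5)/192 + 1321*log(w + 1)/37632 + 7*log(w + 3)/192 + 3/(224*w + 224) + C

Factor the denominator: (w - 7)*(w - 6)*(w - 5)*(w + 1)**2*(w + 3).
Partial-fraction decomposition: 7/(192*(w + 3)) + 1321/(37632*(w + 1)) - 3/(224*(w + 1)**2) + 2549/(192*(w - 5)) - 6205/(147*(w - 6)) + 7901/(256*(w - 7)).
Integrate each term; A/(w−a) gives A·log|w−a|; A/(w−a)² gives −A/(w−a).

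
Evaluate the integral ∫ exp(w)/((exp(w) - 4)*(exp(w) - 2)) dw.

Let u = e^w, du = e^w dw.
The integral becomes ∫ du/((u-2)(u-4)); decompose into partial fractions.

log(exp(w) - 4)/2 - log(exp(w) - 2)/2 + C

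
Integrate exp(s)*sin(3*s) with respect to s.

exp(s)*sin(3*s)/10 - 3*exp(s)*cos(3*s)/10 + C

Let I denote the integral. Integrate by parts with u = sin(3*s), dv = exp(s) ds, so v = exp(s): I = exp(s)*sin(3*s) − 3·∫ exp(s)*cos(3*s) ds.
Apply parts again with u = cos(3*s), dv = exp(s) ds: ∫ exp(s)*cos(3*s) ds = exp(s)*cos(3*s) + 3·I. Substituting back brings back I: I = exp(s)*sin(3*s) - 3*exp(s)*cos(3*s) − 9·I.
Solving for I: (1 + 9)·I equals the remaining terms, so I = (1/10)·(exp(s)*sin(3*s) - 3*exp(s)*cos(3*s)).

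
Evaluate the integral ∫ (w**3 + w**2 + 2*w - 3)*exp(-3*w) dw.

Use integration by parts with u = w**3 + w**2 + 2*w - 3, dv = exp(-3*w) dw, so v = -exp(-3*w)/3.
Apply parts 3 times (tabular method): alternate signs, differentiate u down to 0, integrate dv up.

(-9*w**3 - 18*w**2 - 30*w + 17)*exp(-3*w)/27 + C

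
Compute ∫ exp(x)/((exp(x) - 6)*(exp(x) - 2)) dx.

log(exp(x) - 6)/4 - log(exp(x) - 2)/4 + C

Let u = e^x, du = e^x dx.
The integral becomes ∫ du/((u-6)(u-2)); decompose into partial fractions.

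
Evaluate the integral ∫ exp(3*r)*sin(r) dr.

Let I denote the integral. Integrate by parts with u = sin(r), dv = exp(3*r) dr, so v = exp(3*r)/3: I = exp(3*r)*sin(r)/3 − (1/3)·∫ exp(3*r)*cos(r) dr.
Apply parts again with u = cos(r), dv = exp(3*r) dr: ∫ exp(3*r)*cos(r) dr = exp(3*r)*cos(r)/3 + (1/3)·I. Substituting back brings back I: I = exp(3*r)*sin(r)/3 - exp(3*r)*cos(r)/9 − (1/9)·I.
Solving for I: (1 + 1/9)·I equals the remaining terms, so I = (9/10)·(exp(3*r)*sin(r)/3 - exp(3*r)*cos(r)/9).

3*exp(3*r)*sin(r)/10 - exp(3*r)*cos(r)/10 + C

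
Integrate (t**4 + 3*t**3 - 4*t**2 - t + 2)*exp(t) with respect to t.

(t**4 - t**3 - t**2 + t + 1)*exp(t) + C

Use integration by parts with u = t**4 + 3*t**3 - 4*t**2 - t + 2, dv = exp(t) dt, so v = exp(t).
Apply parts 4 times (tabular method): alternate signs, differentiate u down to 0, integrate dv up.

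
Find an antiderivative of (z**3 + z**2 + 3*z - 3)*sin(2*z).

Use integration by parts with u = z**3 + z**2 + 3*z - 3, dv = sin(2*z) dz, so v = -cos(2*z)/2.
Apply parts 3 times (tabular method): alternate signs, differentiate u down to 0, integrate dv up.

-z**3*cos(2*z)/2 + 3*z**2*sin(2*z)/4 - z**2*cos(2*z)/2 + z*sin(2*z)/2 - 3*z*cos(2*z)/4 + 3*sin(2*z)/8 + 7*cos(2*z)/4 + C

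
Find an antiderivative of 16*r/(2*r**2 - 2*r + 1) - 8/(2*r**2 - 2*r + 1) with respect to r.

Let u = 2*r**2 - 2*r + 1, so du = (4*r - 2) dr.
Rewriting, the integral becomes 4·∫ 1/u du = 4·log(u).
Substituting back, u = 2*r**2 - 2*r + 1.

4*log(2*r**2 - 2*r + 1) + C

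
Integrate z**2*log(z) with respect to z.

Use integration by parts with u = log(z), dv = z**2 dz.
Then du = 1/z dz and v = z**3/3.

z**3*log(z)/3 - z**3/9 + C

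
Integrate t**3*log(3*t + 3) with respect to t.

Use integration by parts with u = log(3*t + 3), dv = t**3 dt.
Then du = 3/(3*t + 3) dt and v = t**4/4.

t**4*log(3*t + 3)/4 - t**4/16 + t**3/12 - t**2/8 + t/4 - log(t + 1)/4 + C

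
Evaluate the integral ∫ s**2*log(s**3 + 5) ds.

Let u = s**3 + 5, so du = (3*s**2) ds.
The integral becomes (1/3)·∫ log(u) du; integrate by parts with u′=log(u), dv′=du.

s**3*log(s**3 + 5)/3 - s**3/3 + 5*log(s**3 + 5)/3 + C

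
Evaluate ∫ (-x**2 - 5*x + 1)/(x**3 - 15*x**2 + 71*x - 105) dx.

Factor the denominator: (x - 7)*(x - 5)*(x - 3).
Partial-fraction decomposition: -23/(8*(x - 3)) + 49/(4*(x - 5)) - 83/(8*(x - 7)).
Integrate each term: A/(x−a) contributes A·log|x−a|.

-83*log(x - 7)/8 + 49*log(x - 5)/4 - 23*log(x - 3)/8 + C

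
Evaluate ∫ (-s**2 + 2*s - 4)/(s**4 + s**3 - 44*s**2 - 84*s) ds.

log(s)/21 - log(s - 7)/21 - log(s + 2)/6 + log(s + 6)/6 + C

Factor the denominator: s*(s - 7)*(s + 2)*(s + 6).
Partial-fraction decomposition: 1/(6*(s + 6)) - 1/(6*(s + 2)) - 1/(21*(s - 7)) + 1/(21*s).
Integrate each term: A/(s−a) contributes A·log|s−a|.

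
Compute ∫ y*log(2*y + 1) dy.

y**2*log(2*y + 1)/2 - y**2/4 + y/4 - log(2*y + 1)/8 + C

Use integration by parts with u = log(2*y + 1), dv = y dy.
Then du = 2/(2*y + 1) dy and v = y**2/2.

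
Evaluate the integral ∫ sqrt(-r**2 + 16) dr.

Substitute r = 4·sin(θ), so dr = 4·cos(θ) dθ and the radical becomes sqrt(-r**2 + 16) = 4·cos(θ) by the Pythagorean identity.
Integrate the resulting trig expression in θ, then back-substitute θ = asin(r/4), sin(θ) = r/4, cos(θ) = sqrt(-r**2 + 16)/4 (absorbing any constant into C).

r*sqrt(-r**2 + 16)/2 + 8*asin(r/4) + C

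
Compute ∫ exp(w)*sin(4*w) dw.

exp(w)*sin(4*w)/17 - 4*exp(w)*cos(4*w)/17 + C

Let I denote the integral. Integrate by parts with u = sin(4*w), dv = exp(w) dw, so v = exp(w): I = exp(w)*sin(4*w) − 4·∫ exp(w)*cos(4*w) dw.
Apply parts again with u = cos(4*w), dv = exp(w) dw: ∫ exp(w)*cos(4*w) dw = exp(w)*cos(4*w) + 4·I. Substituting back brings back I: I = exp(w)*sin(4*w) - 4*exp(w)*cos(4*w) − 16·I.
Solving for I: (1 + 16)·I equals the remaining terms, so I = (1/17)·(exp(w)*sin(4*w) - 4*exp(w)*cos(4*w)).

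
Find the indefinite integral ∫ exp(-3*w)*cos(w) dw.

Let I denote the integral. Integrate by parts with u = cos(w), dv = exp(-3*w) dw, so v = -exp(-3*w)/3: I = -exp(-3*w)*cos(w)/3 − (1/3)·∫ exp(-3*w)*sin(w) dw.
Apply parts again with u = sin(w), dv = exp(-3*w) dw: ∫ exp(-3*w)*sin(w) dw = -exp(-3*w)*sin(w)/3 + (1/3)·I. Substituting back brings back I: I = exp(-3*w)*sin(w)/9 - exp(-3*w)*cos(w)/3 − (1/9)·I.
Solving for I: (1 + 1/9)·I equals the remaining terms, so I = (9/10)·(exp(-3*w)*sin(w)/9 - exp(-3*w)*cos(w)/3).

exp(-3*w)*sin(w)/10 - 3*exp(-3*w)*cos(w)/10 + C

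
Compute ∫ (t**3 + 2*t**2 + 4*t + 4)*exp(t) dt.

(t**3 - t**2 + 6*t - 2)*exp(t) + C

Use integration by parts with u = t**3 + 2*t**2 + 4*t + 4, dv = exp(t) dt, so v = exp(t).
Apply parts 3 times (tabular method): alternate signs, differentiate u down to 0, integrate dv up.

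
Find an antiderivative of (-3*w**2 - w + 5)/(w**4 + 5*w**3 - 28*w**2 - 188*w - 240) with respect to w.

-109*log(w - 6)/880 + 5*log(w + 2)/48 - 39*log(w + 4)/20 + 65*log(w + 5)/33 + C

Factor the denominator: (w - 6)*(w + 2)*(w + 4)*(w + 5).
Partial-fraction decomposition: 65/(33*(w + 5)) - 39/(20*(w + 4)) + 5/(48*(w + 2)) - 109/(880*(w - 6)).
Integrate each term: A/(w−a) contributes A·log|w−a|.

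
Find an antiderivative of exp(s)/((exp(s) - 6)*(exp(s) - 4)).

log(exp(s) - 6)/2 - log(exp(s) - 4)/2 + C

Let u = e^s, du = e^s ds.
The integral becomes ∫ du/((u-6)(u-4)); decompose into partial fractions.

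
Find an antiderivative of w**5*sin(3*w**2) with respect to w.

-w**4*cos(3*w**2)/6 + w**2*sin(3*w**2)/9 + cos(3*w**2)/27 + C

Let u = w², du = 2w dw; rewrite as (1/2)∫ u^2·sin(3u) du.
Now integrate by parts 2 times.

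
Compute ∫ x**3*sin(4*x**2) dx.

-x**2*cos(4*x**2)/8 + sin(4*x**2)/32 + C

Let u = x², du = 2x dx; rewrite as (1/2)∫ u^1·sin(4u) du.
Now integrate by parts 1 time.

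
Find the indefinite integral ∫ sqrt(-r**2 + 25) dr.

Substitute r = 5·sin(θ), so dr = 5·cos(θ) dθ and the radical becomes sqrt(-r**2 + 25) = 5·cos(θ) by the Pythagorean identity.
Integrate the resulting trig expression in θ, then back-substitute θ = asin(r/5), sin(θ) = r/5, cos(θ) = sqrt(-r**2 + 25)/5 (absorbing any constant into C).

r*sqrt(-r**2 + 25)/2 + 25*asin(r/5)/2 + C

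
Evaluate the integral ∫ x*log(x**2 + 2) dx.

x**2*log(x**2 + 2)/2 - x**2/2 + log(x**2 + 2) + C

Let u = x**2 + 2, so du = (2*x) dx.
The integral becomes (1/2)·∫ log(u) du; integrate by parts with u′=log(u), dv′=du.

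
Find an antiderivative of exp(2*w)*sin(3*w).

2*exp(2*w)*sin(3*w)/13 - 3*exp(2*w)*cos(3*w)/13 + C

Let I denote the integral. Integrate by parts with u = sin(3*w), dv = exp(2*w) dw, so v = exp(2*w)/2: I = exp(2*w)*sin(3*w)/2 − (3/2)·∫ exp(2*w)*cos(3*w) dw.
Apply parts again with u = cos(3*w), dv = exp(2*w) dw: ∫ exp(2*w)*cos(3*w) dw = exp(2*w)*cos(3*w)/2 + (3/2)·I. Substituting back brings back I: I = exp(2*w)*sin(3*w)/2 - 3*exp(2*w)*cos(3*w)/4 − (9/4)·I.
Solving for I: (1 + 9/4)·I equals the remaining terms, so I = (4/13)·(exp(2*w)*sin(3*w)/2 - 3*exp(2*w)*cos(3*w)/4).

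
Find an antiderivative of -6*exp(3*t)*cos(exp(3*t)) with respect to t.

Let u = exp(3*t), so du = (3*exp(3*t)) dt.
Rewriting, the integral becomes -2·∫ cos(u) du = -2·sin(u).
Substituting back, u = exp(3*t).

-2*sin(exp(3*t)) + C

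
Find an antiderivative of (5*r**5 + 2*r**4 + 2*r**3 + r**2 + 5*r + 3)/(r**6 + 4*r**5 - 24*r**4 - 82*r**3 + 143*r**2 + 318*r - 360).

Factor the denominator: (r - 4)*(r - 2)*(r - 1)*(r + 3)**2*(r + 5).
Partial-fraction decomposition: 2437/(252*(r + 5)) - 4925/(784*(r + 3)) + 111/(28*(r + 3)**2) + 1/(16*(r - 1)) - 9/(14*(r - 2)) + 1933/(882*(r - 4)).
Integrate each term; A/(r−a) gives A·log|r−a|; A/(r−a)² gives −A/(r−a).

1933*log(r - 4)/882 - 9*log(r - 2)/14 + log(r - 1)/16 - 4925*log(r + 3)/784 + 2437*log(r + 5)/252 - 111/(28*r + 84) + C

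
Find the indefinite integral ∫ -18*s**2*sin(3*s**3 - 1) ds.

Let u = 3*s**3 - 1, so du = (9*s**2) ds.
Rewriting, the integral becomes -2·∫ sin(u) du = -2·-cos(u).
Substituting back, u = 3*s**3 - 1.

2*cos(3*s**3 - 1) + C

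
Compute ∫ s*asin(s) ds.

s**2*asin(s)/2 + s*sqrt(-s**2 + 1)/4 - asin(s)/4 + C

Use integration by parts with u = arcsin(s), dv = s ds.
Then du = 1/sqrt(-s**2 + 1) ds.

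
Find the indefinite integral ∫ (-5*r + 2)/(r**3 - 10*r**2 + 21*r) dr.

Factor the denominator: r*(r - 7)*(r - 3).
Partial-fraction decomposition: 13/(12*(r - 3)) - 33/(28*(r - 7)) + 2/(21*r).
Integrate each term: A/(r−a) contributes A·log|r−a|.

2*log(r)/21 - 33*log(r - 7)/28 + 13*log(r - 3)/12 + C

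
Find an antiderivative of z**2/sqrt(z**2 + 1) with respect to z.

Substitute z = tan(θ), so dz = sec(θ)^2 dθ and the radical becomes sqrt(z**2 + 1) = sec(θ) by the Pythagorean identity.
Integrate the resulting trig expression in θ, then back-substitute tan(θ) = z, sec(θ) = sqrt(z**2 + 1) (absorbing any constant into C).

z*sqrt(z**2 + 1)/2 - log(z + sqrt(z**2 + 1))/2 + C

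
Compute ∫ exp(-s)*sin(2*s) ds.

-exp(-s)*sin(2*s)/5 - 2*exp(-s)*cos(2*s)/5 + C

Let I denote the integral. Integrate by parts with u = sin(2*s), dv = exp(-s) ds, so v = -exp(-s): I = -exp(-s)*sin(2*s) + 2·∫ exp(-s)*cos(2*s) ds.
Apply parts again with u = cos(2*s), dv = exp(-s) ds: ∫ exp(-s)*cos(2*s) ds = -exp(-s)*cos(2*s) − 2·I. Substituting back brings back I: I = -exp(-s)*sin(2*s) - 2*exp(-s)*cos(2*s) − 4·I.
Solving for I: (1 + 4)·I equals the remaining terms, so I = (1/5)·(-exp(-s)*sin(2*s) - 2*exp(-s)*cos(2*s)).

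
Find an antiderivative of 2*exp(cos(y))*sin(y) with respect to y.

Let u = cos(y), so du = (-sin(y)) dy.
Rewriting, the integral becomes -2·∫ e^u du = -2·e^u.
Substituting back, u = cos(y).

-2*exp(cos(y)) + C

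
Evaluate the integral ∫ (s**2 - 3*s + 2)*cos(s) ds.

s**2*sin(s) - 3*s*sin(s) + 2*s*cos(s) - 3*cos(s) + C

Use integration by parts with u = s**2 - 3*s + 2, dv = cos(s) ds, so v = sin(s).
Apply parts 2 times (tabular method): alternate signs, differentiate u down to 0, integrate dv up.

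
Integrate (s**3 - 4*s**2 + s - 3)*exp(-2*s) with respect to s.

(-4*s**3 + 10*s**2 + 6*s + 15)*exp(-2*s)/8 + C

Use integration by parts with u = s**3 - 4*s**2 + s - 3, dv = exp(-2*s) ds, so v = -exp(-2*s)/2.
Apply parts 3 times (tabular method): alternate signs, differentiate u down to 0, integrate dv up.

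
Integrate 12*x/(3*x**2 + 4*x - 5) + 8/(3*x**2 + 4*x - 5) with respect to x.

2*log(3*x**2 + 4*x - 5) + C

Let u = 3*x**2 + 4*x - 5, so du = (6*x + 4) dx.
Rewriting, the integral becomes 2·∫ 1/u du = 2·log(u).
Substituting back, u = 3*x**2 + 4*x - 5.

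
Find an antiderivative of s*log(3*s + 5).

Use integration by parts with u = log(3*s + 5), dv = s ds.
Then du = 3/(3*s + 5) ds and v = s**2/2.

s**2*log(3*s + 5)/2 - s**2/4 + 5*s/6 - 25*log(3*s + 5)/18 + C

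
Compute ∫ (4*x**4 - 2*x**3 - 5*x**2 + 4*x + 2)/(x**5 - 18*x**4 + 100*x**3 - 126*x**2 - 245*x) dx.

Factor the denominator: x*(x - 7)**2*(x - 5)*(x + 1).
Partial-fraction decomposition: -1/(384*(x + 1)) + 2147/(120*(x - 5)) - 87061/(6272*(x - 7)) + 8703/(112*(x - 7)**2) - 2/(245*x).
Integrate each term; A/(x−a) gives A·log|x−a|; A/(x−a)² gives −A/(x−a).

-2*log(x)/245 - 87061*log(x - 7)/6272 + 2147*log(x - 5)/120 - log(x + 1)/384 - 8703/(112*x - 784) + C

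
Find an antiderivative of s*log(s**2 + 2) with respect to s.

s**2*log(s**2 + 2)/2 - s**2/2 + log(s**2 + 2) + C

Let u = s**2 + 2, so du = (2*s) ds.
The integral becomes (1/2)·∫ log(u) du; integrate by parts with u′=log(u), dv′=du.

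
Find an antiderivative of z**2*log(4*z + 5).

z**3*log(4*z + 5)/3 - z**3/9 + 5*z**2/24 - 25*z/48 + 125*log(4*z + 5)/192 + C

Use integration by parts with u = log(4*z + 5), dv = z**2 dz.
Then du = 4/(4*z + 5) dz and v = z**3/3.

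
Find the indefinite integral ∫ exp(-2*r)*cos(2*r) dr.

Let I denote the integral. Integrate by parts with u = cos(2*r), dv = exp(-2*r) dr, so v = -exp(-2*r)/2: I = -exp(-2*r)*cos(2*r)/2 − ∫ exp(-2*r)*sin(2*r) dr.
Apply parts again with u = sin(2*r), dv = exp(-2*r) dr: ∫ exp(-2*r)*sin(2*r) dr = -exp(-2*r)*sin(2*r)/2 + I. Substituting back brings back I: I = exp(-2*r)*sin(2*r)/2 - exp(-2*r)*cos(2*r)/2 − I.
Solving for I: (1 + 1)·I equals the remaining terms, so I = (1/2)·(exp(-2*r)*sin(2*r)/2 - exp(-2*r)*cos(2*r)/2).

exp(-2*r)*sin(2*r)/4 - exp(-2*r)*cos(2*r)/4 + C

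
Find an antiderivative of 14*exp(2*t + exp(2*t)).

Let u = exp(2*t), so du = (2*exp(2*t)) dt.
Rewriting, the integral becomes 7·∫ e^u du = 7·e^u.
Substituting back, u = exp(2*t).

7*exp(exp(2*t)) + C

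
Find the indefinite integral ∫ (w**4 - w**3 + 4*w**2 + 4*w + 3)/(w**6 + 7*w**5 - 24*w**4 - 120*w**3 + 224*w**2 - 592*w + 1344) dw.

Factor the denominator: (w - 4)*(w - 2)*(w + 6)*(w + 7)*(w**2 + 4).
Partial-fraction decomposition: (w - 1)/(80*(w**2 + 4)) - 5/(9*(w + 7)) + 327/(640*(w + 6)) - 35/(1152*(w - 2)) + 1/(16*(w - 4)).
Integrate each term; A/(w−a) gives A·log|w−a|; the (Bw+D)/(w²+p²) term gives a log and an atan.

log(w - 4)/16 - 35*log(w - 2)/1152 + 327*log(w + 6)/640 - 5*log(w + 7)/9 + log(w**2 + 4)/160 - atan(w/2)/160 + C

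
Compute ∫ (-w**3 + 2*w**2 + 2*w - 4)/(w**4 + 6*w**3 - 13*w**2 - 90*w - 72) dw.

-2*log(w - 4)/25 + 3*log(w + 1)/50 + 5*log(w + 3)/6 - 136*log(w + 6)/75 + C

Factor the denominator: (w - 4)*(w + 1)*(w + 3)*(w + 6).
Partial-fraction decomposition: -136/(75*(w + 6)) + 5/(6*(w + 3)) + 3/(50*(w + 1)) - 2/(25*(w - 4)).
Integrate each term: A/(w−a) contributes A·log|w−a|.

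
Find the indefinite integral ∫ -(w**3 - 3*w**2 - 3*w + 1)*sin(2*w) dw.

w**3*cos(2*w)/2 - 3*w**2*sin(2*w)/4 - 3*w**2*cos(2*w)/2 + 3*w*sin(2*w)/2 - 9*w*cos(2*w)/4 + 9*sin(2*w)/8 + 5*cos(2*w)/4 + C

Use integration by parts with u = w**3 - 3*w**2 - 3*w + 1, dv = -sin(2*w) dw, so v = cos(2*w)/2.
Apply parts 3 times (tabular method): alternate signs, differentiate u down to 0, integrate dv up.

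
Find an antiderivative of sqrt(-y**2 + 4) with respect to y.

y*sqrt(-y**2 + 4)/2 + 2*asin(y/2) + C

Substitute y = 2·sin(θ), so dy = 2·cos(θ) dθ and the radical becomes sqrt(-y**2 + 4) = 2·cos(θ) by the Pythagorean identity.
Integrate the resulting trig expression in θ, then back-substitute θ = asin(y/2), sin(θ) = y/2, cos(θ) = sqrt(-y**2 + 4)/2 (absorbing any constant into C).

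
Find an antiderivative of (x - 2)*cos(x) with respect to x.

Use integration by parts with u = x - 2, dv = cos(x) dx, so v = sin(x).
Apply parts 1 times (tabular method): alternate signs, differentiate u down to 0, integrate dv up.

x*sin(x) - 2*sin(x) + cos(x) + C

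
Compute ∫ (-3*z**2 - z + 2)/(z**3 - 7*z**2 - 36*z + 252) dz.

Factor the denominator: (z - 7)*(z - 6)*(z + 6).
Partial-fraction decomposition: -25/(39*(z + 6)) + 28/(3*(z - 6)) - 152/(13*(z - 7)).
Integrate each term: A/(z−a) contributes A·log|z−a|.

-152*log(z - 7)/13 + 28*log(z - 6)/3 - 25*log(z + 6)/39 + C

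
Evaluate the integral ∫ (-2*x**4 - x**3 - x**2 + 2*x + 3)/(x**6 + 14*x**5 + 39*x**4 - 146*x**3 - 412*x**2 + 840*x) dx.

Factor the denominator: x*(x - 2)**2*(x + 5)*(x + 6)*(x + 7).
Partial-fraction decomposition: 4519/(1134*(x + 7)) - 807/(128*(x + 6)) + 1157/(490*(x + 5)) - 22921/(508032*(x - 2)) - 37/(1008*(x - 2)**2) + 1/(280*x).
Integrate each term; A/(x−a) gives A·log|x−a|; A/(x−a)² gives −A/(x−a).

log(x)/280 - 22921*log(x - 2)/508032 + 1157*log(x + 5)/490 - 807*log(x + 6)/128 + 4519*log(x + 7)/1134 + 37/(1008*x - 2016) + C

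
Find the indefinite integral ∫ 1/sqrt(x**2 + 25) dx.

Substitute x = 5·tan(θ), so dx = 5·sec(θ)^2 dθ and the radical becomes sqrt(x**2 + 25) = 5·sec(θ) by the Pythagorean identity.
Integrate the resulting trig expression in θ, then back-substitute tan(θ) = x/5, sec(θ) = sqrt(x**2 + 25)/5 (absorbing any constant into C).

log(x + sqrt(x**2 + 25)) + C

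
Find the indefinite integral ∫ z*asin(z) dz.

z**2*asin(z)/2 + z*sqrt(-z**2 + 1)/4 - asin(z)/4 + C

Use integration by parts with u = arcsin(z), dv = z dz.
Then du = 1/sqrt(-z**2 + 1) dz.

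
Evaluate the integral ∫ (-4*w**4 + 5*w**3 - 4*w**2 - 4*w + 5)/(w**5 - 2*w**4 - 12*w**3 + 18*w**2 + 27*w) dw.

5*log(w)/27 - 151*log(w - 3)/72 + log(w + 1)/8 - 239*log(w + 3)/108 + 29/(9*w - 27) + C

Factor the denominator: w*(w - 3)**2*(w + 1)*(w + 3).
Partial-fraction decomposition: -239/(108*(w + 3)) + 1/(8*(w + 1)) - 151/(72*(w - 3)) - 29/(9*(w - 3)**2) + 5/(27*w).
Integrate each term; A/(w−a) gives A·log|w−a|; A/(w−a)² gives −A/(w−a).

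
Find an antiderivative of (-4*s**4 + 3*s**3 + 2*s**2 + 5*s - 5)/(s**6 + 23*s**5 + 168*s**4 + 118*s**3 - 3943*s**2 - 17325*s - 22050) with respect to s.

Factor the denominator: (s - 5)*(s + 3)*(s + 5)*(s + 6)*(s + 7)**2.
Partial-fraction decomposition: -26963/(192*(s + 7)) - 3525/(32*(s + 7)**2) + 5795/(33*(s + 6)) - 571/(16*(s + 5)) + 407/(768*(s + 3)) - 137/(8448*(s - 5)).
Integrate each term; A/(s−a) gives A·log|s−a|; A/(s−a)² gives −A/(s−a).

-137*log(s - 5)/8448 + 407*log(s + 3)/768 - 571*log(s + 5)/16 + 5795*log(s + 6)/33 - 26963*log(s + 7)/192 + 3525/(32*s + 224) + C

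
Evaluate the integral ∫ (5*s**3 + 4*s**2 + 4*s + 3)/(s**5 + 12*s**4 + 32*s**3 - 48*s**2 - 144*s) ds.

-log(s)/48 + 67*log(s - 2)/512 - 29*log(s + 2)/128 + 179*log(s + 6)/1536 - 319/(64*s + 384) + C

Factor the denominator: s*(s - 2)*(s + 2)*(s + 6)**2.
Partial-fraction decomposition: 179/(1536*(s + 6)) + 319/(64*(s + 6)**2) - 29/(128*(s + 2)) + 67/(512*(s - 2)) - 1/(48*s).
Integrate each term; A/(s−a) gives A·log|s−a|; A/(s−a)² gives −A/(s−a).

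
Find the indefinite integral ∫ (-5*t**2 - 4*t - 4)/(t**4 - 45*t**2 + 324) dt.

Factor the denominator: (t - 6)*(t - 3)*(t + 3)*(t + 6).
Partial-fraction decomposition: 40/(81*(t + 6)) - 37/(162*(t + 3)) + 61/(162*(t - 3)) - 52/(81*(t - 6)).
Integrate each term: A/(t−a) contributes A·log|t−a|.

-52*log(t - 6)/81 + 61*log(t - 3)/162 - 37*log(t + 3)/162 + 40*log(t + 6)/81 + C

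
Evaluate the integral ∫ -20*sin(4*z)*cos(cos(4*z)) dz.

5*sin(cos(4*z)) + C

Let u = cos(4*z), so du = (-4*sin(4*z)) dz.
Rewriting, the integral becomes 5·∫ cos(u) du = 5·sin(u).
Substituting back, u = cos(4*z).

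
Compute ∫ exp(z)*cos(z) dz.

exp(z)*sin(z)/2 + exp(z)*cos(z)/2 + C

Let I denote the integral. Integrate by parts with u = cos(z), dv = exp(z) dz, so v = exp(z): I = exp(z)*cos(z) + ∫ exp(z)*sin(z) dz.
Apply parts again with u = sin(z), dv = exp(z) dz: ∫ exp(z)*sin(z) dz = exp(z)*sin(z) − I. Substituting back brings back I: I = exp(z)*sin(z) + exp(z)*cos(z) − I.
Solving for I: (1 + 1)·I equals the remaining terms, so I = (1/2)·(exp(z)*sin(z) + exp(z)*cos(z)).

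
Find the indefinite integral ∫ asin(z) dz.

Use integration by parts with u = arcsin(z), dv = dz.
Then du = 1/sqrt(-z**2 + 1) dz.

z*asin(z) + sqrt(-z**2 + 1) + C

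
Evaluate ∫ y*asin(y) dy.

Use integration by parts with u = arcsin(y), dv = y dy.
Then du = 1/sqrt(-y**2 + 1) dy.

y**2*asin(y)/2 + y*sqrt(-y**2 + 1)/4 - asin(y)/4 + C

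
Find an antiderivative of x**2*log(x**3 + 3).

x**3*log(x**3 + 3)/3 - x**3/3 + log(x**3 + 3) + C

Let u = x**3 + 3, so du = (3*x**2) dx.
The integral becomes (1/3)·∫ log(u) du; integrate by parts with u′=log(u), dv′=du.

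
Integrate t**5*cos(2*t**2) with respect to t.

Let u = t², du = 2t dt; rewrite as (1/2)∫ u^2·cos(2u) du.
Now integrate by parts 2 times.

t**4*sin(2*t**2)/4 + t**2*cos(2*t**2)/4 - sin(2*t**2)/8 + C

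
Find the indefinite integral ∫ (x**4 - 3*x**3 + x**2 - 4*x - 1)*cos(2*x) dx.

x**4*sin(2*x)/2 - 3*x**3*sin(2*x)/2 + x**3*cos(2*x) - x**2*sin(2*x) - 9*x**2*cos(2*x)/4 + x*sin(2*x)/4 - x*cos(2*x) + cos(2*x)/8 + C

Use integration by parts with u = x**4 - 3*x**3 + x**2 - 4*x - 1, dv = cos(2*x) dx, so v = sin(2*x)/2.
Apply parts 4 times (tabular method): alternate signs, differentiate u down to 0, integrate dv up.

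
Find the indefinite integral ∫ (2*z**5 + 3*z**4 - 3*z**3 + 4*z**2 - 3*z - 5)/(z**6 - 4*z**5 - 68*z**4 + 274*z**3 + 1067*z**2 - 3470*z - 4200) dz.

Factor the denominator: (z - 6)*(z - 5)**2*(z + 1)*(z + 4)*(z + 7).
Partial-fraction decomposition: 4195/(5616*(z + 7)) - 113/(810*(z + 4)) - 1/(756*(z + 1)) - 25129/(1296*(z - 5)) - 145/(12*(z - 5)**2) + 18913/(910*(z - 6)).
Integrate each term; A/(z−a) gives A·log|z−a|; A/(z−a)² gives −A/(z−a).

18913*log(z - 6)/910 - 25129*log(z - 5)/1296 - log(z + 1)/756 - 113*log(z + 4)/810 + 4195*log(z + 7)/5616 + 145/(12*z - 60) + C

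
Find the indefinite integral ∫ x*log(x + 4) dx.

x**2*log(x + 4)/2 - x**2/4 + 2*x - 8*log(x + 4) + C

Use integration by parts with u = log(x + 4), dv = x dx.
Then du = 1/(x + 4) dx and v = x**2/2.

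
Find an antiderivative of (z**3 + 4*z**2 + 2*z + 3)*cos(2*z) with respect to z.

Use integration by parts with u = z**3 + 4*z**2 + 2*z + 3, dv = cos(2*z) dz, so v = sin(2*z)/2.
Apply parts 3 times (tabular method): alternate signs, differentiate u down to 0, integrate dv up.

z**3*sin(2*z)/2 + 2*z**2*sin(2*z) + 3*z**2*cos(2*z)/4 + z*sin(2*z)/4 + 2*z*cos(2*z) + sin(2*z)/2 + cos(2*z)/8 + C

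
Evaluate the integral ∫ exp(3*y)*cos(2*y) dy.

Let I denote the integral. Integrate by parts with u = cos(2*y), dv = exp(3*y) dy, so v = exp(3*y)/3: I = exp(3*y)*cos(2*y)/3 + (2/3)·∫ exp(3*y)*sin(2*y) dy.
Apply parts again with u = sin(2*y), dv = exp(3*y) dy: ∫ exp(3*y)*sin(2*y) dy = exp(3*y)*sin(2*y)/3 − (2/3)·I. Substituting back brings back I: I = 2*exp(3*y)*sin(2*y)/9 + exp(3*y)*cos(2*y)/3 − (4/9)·I.
Solving for I: (1 + 4/9)·I equals the remaining terms, so I = (9/13)·(2*exp(3*y)*sin(2*y)/9 + exp(3*y)*cos(2*y)/3).

2*exp(3*y)*sin(2*y)/13 + 3*exp(3*y)*cos(2*y)/13 + C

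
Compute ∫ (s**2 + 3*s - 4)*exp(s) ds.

Use integration by parts with u = s**2 + 3*s - 4, dv = exp(s) ds, so v = exp(s).
Apply parts 2 times (tabular method): alternate signs, differentiate u down to 0, integrate dv up.

(s**2 + s - 5)*exp(s) + C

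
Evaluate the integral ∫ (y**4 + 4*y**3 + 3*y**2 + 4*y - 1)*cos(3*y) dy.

y**4*sin(3*y)/3 + 4*y**3*sin(3*y)/3 + 4*y**3*cos(3*y)/9 + 5*y**2*sin(3*y)/9 + 4*y**2*cos(3*y)/3 + 4*y*sin(3*y)/9 + 10*y*cos(3*y)/27 - 37*sin(3*y)/81 + 4*cos(3*y)/27 + C

Use integration by parts with u = y**4 + 4*y**3 + 3*y**2 + 4*y - 1, dv = cos(3*y) dy, so v = sin(3*y)/3.
Apply parts 4 times (tabular method): alternate signs, differentiate u down to 0, integrate dv up.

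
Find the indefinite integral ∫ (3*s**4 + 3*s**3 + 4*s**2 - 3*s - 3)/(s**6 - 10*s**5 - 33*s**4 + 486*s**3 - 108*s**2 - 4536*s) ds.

log(s)/1512 + 4202*log(s - 7)/455 - 71251*log(s - 6)/7776 + 34*log(s + 3)/1215 - 1133*log(s + 6)/11232 + 1553/(216*s - 1296) + C

Factor the denominator: s*(s - 7)*(s - 6)**2*(s + 3)*(s + 6).
Partial-fraction decomposition: -1133/(11232*(s + 6)) + 34/(1215*(s + 3)) - 71251/(7776*(s - 6)) - 1553/(216*(s - 6)**2) + 4202/(455*(s - 7)) + 1/(1512*s).
Integrate each term; A/(s−a) gives A·log|s−a|; A/(s−a)² gives −A/(s−a).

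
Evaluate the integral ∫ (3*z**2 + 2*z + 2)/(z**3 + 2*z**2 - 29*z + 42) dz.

Factor the denominator: (z - 3)*(z - 2)*(z + 7).
Partial-fraction decomposition: 3/(2*(z + 7)) - 2/(z - 2) + 7/(2*(z - 3)).
Integrate each term: A/(z−a) contributes A·log|z−a|.

7*log(z - 3)/2 - 2*log(z - 2) + 3*log(z + 7)/2 + C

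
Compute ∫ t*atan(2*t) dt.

t**2*atan(2*t)/2 - t/4 + atan(2*t)/8 + C

Use integration by parts with u = arctan(2*t), dv = t dt.
Then du = 2/(4*t**2 + 1) dt.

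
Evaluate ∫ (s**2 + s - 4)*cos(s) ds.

Use integration by parts with u = s**2 + s - 4, dv = cos(s) ds, so v = sin(s).
Apply parts 2 times (tabular method): alternate signs, differentiate u down to 0, integrate dv up.

s**2*sin(s) + s*sin(s) + 2*s*cos(s) - 6*sin(s) + cos(s) + C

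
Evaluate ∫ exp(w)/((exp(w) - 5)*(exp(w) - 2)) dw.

log(exp(w) - 5)/3 - log(exp(w) - 2)/3 + C

Let u = e^w, du = e^w dw.
The integral becomes ∫ du/((u-2)(u-5)); decompose into partial fractions.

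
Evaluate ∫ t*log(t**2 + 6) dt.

Let u = t**2 + 6, so du = (2*t) dt.
The integral becomes (1/2)·∫ log(u) du; integrate by parts with u′=log(u), dv′=du.

t**2*log(t**2 + 6)/2 - t**2/2 + 3*log(t**2 + 6) + C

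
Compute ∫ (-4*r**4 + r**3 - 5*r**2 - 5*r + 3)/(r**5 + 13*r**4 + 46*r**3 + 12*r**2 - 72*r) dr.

Factor the denominator: r*(r - 1)*(r + 2)*(r + 6)**2.
Partial-fraction decomposition: -14429/(4704*(r + 6)) + 1849/(56*(r + 6)**2) - 79/(96*(r + 2)) - 10/(147*(r - 1)) - 1/(24*r).
Integrate each term; A/(r−a) gives A·log|r−a|; A/(r−a)² gives −A/(r−a).

-log(r)/24 - 10*log(r - 1)/147 - 79*log(r + 2)/96 - 14429*log(r + 6)/4704 - 1849/(56*r + 336) + C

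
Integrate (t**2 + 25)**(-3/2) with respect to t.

t/(25*sqrt(t**2 + 25)) + C

Substitute t = 5·tan(θ), so dt = 5·sec(θ)^2 dθ and the radical becomes sqrt(t**2 + 25) = 5·sec(θ) by the Pythagorean identity.
Integrate the resulting trig expression in θ, then back-substitute tan(θ) = t/5, sec(θ) = sqrt(t**2 + 25)/5 (absorbing any constant into C).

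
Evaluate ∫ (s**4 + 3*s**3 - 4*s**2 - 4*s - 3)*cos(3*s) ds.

s**4*sin(3*s)/3 + s**3*sin(3*s) + 4*s**3*cos(3*s)/9 - 16*s**2*sin(3*s)/9 + s**2*cos(3*s) - 2*s*sin(3*s) - 32*s*cos(3*s)/27 - 49*sin(3*s)/81 - 2*cos(3*s)/3 + C

Use integration by parts with u = s**4 + 3*s**3 - 4*s**2 - 4*s - 3, dv = cos(3*s) ds, so v = sin(3*s)/3.
Apply parts 4 times (tabular method): alternate signs, differentiate u down to 0, integrate dv up.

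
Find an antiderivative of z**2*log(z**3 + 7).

Let u = z**3 + 7, so du = (3*z**2) dz.
The integral becomes (1/3)·∫ log(u) du; integrate by parts with u′=log(u), dv′=du.

z**3*log(z**3 + 7)/3 - z**3/3 + 7*log(z**3 + 7)/3 + C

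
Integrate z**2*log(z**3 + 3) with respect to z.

Let u = z**3 + 3, so du = (3*z**2) dz.
The integral becomes (1/3)·∫ log(u) du; integrate by parts with u′=log(u), dv′=du.

z**3*log(z**3 + 3)/3 - z**3/3 + log(z**3 + 3) + C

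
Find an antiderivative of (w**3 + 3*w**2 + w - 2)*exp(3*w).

Use integration by parts with u = w**3 + 3*w**2 + w - 2, dv = exp(3*w) dw, so v = exp(3*w)/3.
Apply parts 3 times (tabular method): alternate signs, differentiate u down to 0, integrate dv up.

(9*w**3 + 18*w**2 - 3*w - 17)*exp(3*w)/27 + C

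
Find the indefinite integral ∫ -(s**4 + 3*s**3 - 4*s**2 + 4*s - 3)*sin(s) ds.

Use integration by parts with u = s**4 + 3*s**3 - 4*s**2 + 4*s - 3, dv = -sin(s) ds, so v = cos(s).
Apply parts 4 times (tabular method): alternate signs, differentiate u down to 0, integrate dv up.

s**4*cos(s) - 4*s**3*sin(s) + 3*s**3*cos(s) - 9*s**2*sin(s) - 16*s**2*cos(s) + 32*s*sin(s) - 14*s*cos(s) + 14*sin(s) + 29*cos(s) + C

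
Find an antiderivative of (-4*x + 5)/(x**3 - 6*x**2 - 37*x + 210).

-23*log(x - 7)/26 + 15*log(x - 5)/22 + 29*log(x + 6)/143 + C

Factor the denominator: (x - 7)*(x - 5)*(x + 6).
Partial-fraction decomposition: 29/(143*(x + 6)) + 15/(22*(x - 5)) - 23/(26*(x - 7)).
Integrate each term: A/(x−a) contributes A·log|x−a|.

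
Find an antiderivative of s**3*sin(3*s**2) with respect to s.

Let u = s², du = 2s ds; rewrite as (1/2)∫ u^1·sin(3u) du.
Now integrate by parts 1 time.

-s**2*cos(3*s**2)/6 + sin(3*s**2)/18 + C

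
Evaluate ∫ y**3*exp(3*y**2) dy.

Let u = y², du = 2y dy; rewrite as (1/2)∫ u^1·exp(3u) du.
Now integrate by parts 1 time.

(3*y**2 - 1)*exp(3*y**2)/18 + C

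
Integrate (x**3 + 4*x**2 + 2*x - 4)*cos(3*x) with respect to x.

Use integration by parts with u = x**3 + 4*x**2 + 2*x - 4, dv = cos(3*x) dx, so v = sin(3*x)/3.
Apply parts 3 times (tabular method): alternate signs, differentiate u down to 0, integrate dv up.

x**3*sin(3*x)/3 + 4*x**2*sin(3*x)/3 + x**2*cos(3*x)/3 + 4*x*sin(3*x)/9 + 8*x*cos(3*x)/9 - 44*sin(3*x)/27 + 4*cos(3*x)/27 + C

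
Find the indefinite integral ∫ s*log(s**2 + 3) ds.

s**2*log(s**2 + 3)/2 - s**2/2 + 3*log(s**2 + 3)/2 + C

Let u = s**2 + 3, so du = (2*s) ds.
The integral becomes (1/2)·∫ log(u) du; integrate by parts with u′=log(u), dv′=du.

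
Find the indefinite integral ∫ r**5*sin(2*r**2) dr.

-r**4*cos(2*r**2)/4 + r**2*sin(2*r**2)/4 + cos(2*r**2)/8 + C

Let u = r², du = 2r dr; rewrite as (1/2)∫ u^2·sin(2u) du.
Now integrate by parts 2 times.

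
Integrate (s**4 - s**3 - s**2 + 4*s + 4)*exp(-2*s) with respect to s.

(-4*s**4 - 4*s**3 - 2*s**2 - 18*s - 25)*exp(-2*s)/8 + C

Use integration by parts with u = s**4 - s**3 - s**2 + 4*s + 4, dv = exp(-2*s) ds, so v = -exp(-2*s)/2.
Apply parts 4 times (tabular method): alternate signs, differentiate u down to 0, integrate dv up.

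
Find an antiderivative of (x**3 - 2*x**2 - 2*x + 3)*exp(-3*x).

Use integration by parts with u = x**3 - 2*x**2 - 2*x + 3, dv = exp(-3*x) dx, so v = -exp(-3*x)/3.
Apply parts 3 times (tabular method): alternate signs, differentiate u down to 0, integrate dv up.

(-9*x**3 + 9*x**2 + 24*x - 19)*exp(-3*x)/27 + C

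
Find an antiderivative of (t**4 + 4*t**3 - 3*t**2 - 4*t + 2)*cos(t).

t**4*sin(t) + 4*t**3*sin(t) + 4*t**3*cos(t) - 15*t**2*sin(t) + 12*t**2*cos(t) - 28*t*sin(t) - 30*t*cos(t) + 32*sin(t) - 28*cos(t) + C

Use integration by parts with u = t**4 + 4*t**3 - 3*t**2 - 4*t + 2, dv = cos(t) dt, so v = sin(t).
Apply parts 4 times (tabular method): alternate signs, differentiate u down to 0, integrate dv up.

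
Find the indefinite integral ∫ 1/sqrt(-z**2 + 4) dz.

Substitute z = 2·sin(θ), so dz = 2·cos(θ) dθ and the radical becomes sqrt(-z**2 + 4) = 2·cos(θ) by the Pythagorean identity.
Integrate the resulting trig expression in θ, then back-substitute θ = asin(z/2), sin(θ) = z/2, cos(θ) = sqrt(-z**2 + 4)/2 (absorbing any constant into C).

asin(z/2) + C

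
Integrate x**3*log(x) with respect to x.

x**4*log(x)/4 - x**4/16 + C

Use integration by parts with u = log(x), dv = x**3 dx.
Then du = 1/x dx and v = x**4/4.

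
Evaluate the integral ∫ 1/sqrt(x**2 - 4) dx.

log(x + sqrt(x**2 - 4)) + C

Substitute x = 2·sec(θ), so dx = 2·sec(θ)*tan(θ) dθ and the radical becomes sqrt(x**2 - 4) = 2·tan(θ) by the Pythagorean identity.
Integrate the resulting trig expression in θ, then back-substitute sec(θ) = x/2, tan(θ) = sqrt(x**2 - 4)/2 (absorbing any constant into C).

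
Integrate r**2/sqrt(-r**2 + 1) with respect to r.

Substitute r = sin(θ), so dr = cos(θ) dθ and the radical becomes sqrt(-r**2 + 1) = cos(θ) by the Pythagorean identity.
Integrate the resulting trig expression in θ, then back-substitute θ = asin(r), sin(θ) = r, cos(θ) = sqrt(-r**2 + 1) (absorbing any constant into C).

-r*sqrt(-r**2 + 1)/2 + asin(r)/2 + C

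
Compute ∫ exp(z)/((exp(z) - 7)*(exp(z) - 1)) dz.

log(exp(z) - 7)/6 - log(exp(z) - 1)/6 + C

Let u = e^z, du = e^z dz.
The integral becomes ∫ du/((u-7)(u-1)); decompose into partial fractions.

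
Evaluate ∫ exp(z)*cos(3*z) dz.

3*exp(z)*sin(3*z)/10 + exp(z)*cos(3*z)/10 + C

Let I denote the integral. Integrate by parts with u = cos(3*z), dv = exp(z) dz, so v = exp(z): I = exp(z)*cos(3*z) + 3·∫ exp(z)*sin(3*z) dz.
Apply parts again with u = sin(3*z), dv = exp(z) dz: ∫ exp(z)*sin(3*z) dz = exp(z)*sin(3*z) − 3·I. Substituting back brings back I: I = 3*exp(z)*sin(3*z) + exp(z)*cos(3*z) − 9·I.
Solving for I: (1 + 9)·I equals the remaining terms, so I = (1/10)·(3*exp(z)*sin(3*z) + exp(z)*cos(3*z)).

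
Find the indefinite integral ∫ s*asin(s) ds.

s**2*asin(s)/2 + s*sqrt(-s**2 + 1)/4 - asin(s)/4 + C

Use integration by parts with u = arcsin(s), dv = s ds.
Then du = 1/sqrt(-s**2 + 1) ds.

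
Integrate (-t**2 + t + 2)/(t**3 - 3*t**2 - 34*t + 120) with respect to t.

Factor the denominator: (t - 5)*(t - 4)*(t + 6).
Partial-fraction decomposition: -4/(11*(t + 6)) + 1/(t - 4) - 18/(11*(t - 5)).
Integrate each term: A/(t−a) contributes A·log|t−a|.

-18*log(t - 5)/11 + log(t - 4) - 4*log(t + 6)/11 + C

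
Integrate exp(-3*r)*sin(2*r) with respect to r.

-3*exp(-3*r)*sin(2*r)/13 - 2*exp(-3*r)*cos(2*r)/13 + C

Let I denote the integral. Integrate by parts with u = sin(2*r), dv = exp(-3*r) dr, so v = -exp(-3*r)/3: I = -exp(-3*r)*sin(2*r)/3 + (2/3)·∫ exp(-3*r)*cos(2*r) dr.
Apply parts again with u = cos(2*r), dv = exp(-3*r) dr: ∫ exp(-3*r)*cos(2*r) dr = -exp(-3*r)*cos(2*r)/3 − (2/3)·I. Substituting back brings back I: I = -exp(-3*r)*sin(2*r)/3 - 2*exp(-3*r)*cos(2*r)/9 − (4/9)·I.
Solving for I: (1 + 4/9)·I equals the remaining terms, so I = (9/13)·(-exp(-3*r)*sin(2*r)/3 - 2*exp(-3*r)*cos(2*r)/9).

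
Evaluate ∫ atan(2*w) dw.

Use integration by parts with u = arctan(2*w), dv = dw.
Then du = 2/(4*w**2 + 1) dw.

w*atan(2*w) - log(4*w**2 + 1)/4 + C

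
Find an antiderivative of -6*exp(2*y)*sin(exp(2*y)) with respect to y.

Let u = exp(2*y), so du = (2*exp(2*y)) dy.
Rewriting, the integral becomes -3·∫ sin(u) du = -3·-cos(u).
Substituting back, u = exp(2*y).

3*cos(exp(2*y)) + C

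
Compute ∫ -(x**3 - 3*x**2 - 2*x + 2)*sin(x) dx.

x**3*cos(x) - 3*x**2*sin(x) - 3*x**2*cos(x) + 6*x*sin(x) - 8*x*cos(x) + 8*sin(x) + 8*cos(x) + C

Use integration by parts with u = x**3 - 3*x**2 - 2*x + 2, dv = -sin(x) dx, so v = cos(x).
Apply parts 3 times (tabular method): alternate signs, differentiate u down to 0, integrate dv up.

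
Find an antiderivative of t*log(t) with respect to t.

Use integration by parts with u = log(t), dv = t dt.
Then du = 1/t dt and v = t**2/2.

t**2*log(t)/2 - t**2/4 + C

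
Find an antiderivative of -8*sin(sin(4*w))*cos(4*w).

2*cos(sin(4*w)) + C

Let u = sin(4*w), so du = (4*cos(4*w)) dw.
Rewriting, the integral becomes -2·∫ sin(u) du = -2·-cos(u).
Substituting back, u = sin(4*w).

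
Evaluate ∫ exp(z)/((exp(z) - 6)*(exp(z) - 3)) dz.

log(exp(z) - 6)/3 - log(exp(z) - 3)/3 + C

Let u = e^z, du = e^z dz.
The integral becomes ∫ du/((u-3)(u-6)); decompose into partial fractions.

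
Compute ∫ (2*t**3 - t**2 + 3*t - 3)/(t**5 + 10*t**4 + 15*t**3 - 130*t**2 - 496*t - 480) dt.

Factor the denominator: (t - 4)*(t + 2)*(t + 3)*(t + 4)*(t + 5).
Partial-fraction decomposition: -293/(54*(t + 5)) + 159/(16*(t + 4)) - 75/(14*(t + 3)) + 29/(36*(t + 2)) + 121/(3024*(t - 4)).
Integrate each term: A/(t−a) contributes A·log|t−a|.

121*log(t - 4)/3024 + 29*log(t + 2)/36 - 75*log(t + 3)/14 + 159*log(t + 4)/16 - 293*log(t + 5)/54 + C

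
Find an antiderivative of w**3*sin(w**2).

-w**2*cos(w**2)/2 + sin(w**2)/2 + C

Let u = w², du = 2w dw; rewrite as (1/2)∫ u^1·sin(1u) du.
Now integrate by parts 1 time.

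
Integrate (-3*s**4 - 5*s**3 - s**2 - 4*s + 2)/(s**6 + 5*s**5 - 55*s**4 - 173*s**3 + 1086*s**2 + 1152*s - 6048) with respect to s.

Factor the denominator: (s - 4)**2*(s - 3)*(s + 3)*(s + 6)*(s + 7).
Partial-fraction decomposition: 5507/(4840*(s + 7)) - 1409/(1350*(s + 6)) + 103/(3528*(s + 3)) - 397/(540*(s - 3)) + 181393/(296450*(s - 4)) - 559/(385*(s - 4)**2).
Integrate each term; A/(s−a) gives A·log|s−a|; A/(s−a)² gives −A/(s−a).

181393*log(s - 4)/296450 - 397*log(s - 3)/540 + 103*log(s + 3)/3528 - 1409*log(s + 6)/1350 + 5507*log(s + 7)/4840 + 559/(385*s - 1540) + C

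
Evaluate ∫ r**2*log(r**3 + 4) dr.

Let u = r**3 + 4, so du = (3*r**2) dr.
The integral becomes (1/3)·∫ log(u) du; integrate by parts with u′=log(u), dv′=du.

r**3*log(r**3 + 4)/3 - r**3/3 + 4*log(r**3 + 4)/3 + C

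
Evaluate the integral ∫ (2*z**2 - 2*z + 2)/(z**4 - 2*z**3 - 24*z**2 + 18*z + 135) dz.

21*log(z - 5)/64 - 7*log(z - 3)/36 - 77*log(z + 3)/576 - 13/(24*z + 72) + C

Factor the denominator: (z - 5)*(z - 3)*(z + 3)**2.
Partial-fraction decomposition: -77/(576*(z + 3)) + 13/(24*(z + 3)**2) - 7/(36*(z - 3)) + 21/(64*(z - 5)).
Integrate each term; A/(z−a) gives A·log|z−a|; A/(z−a)² gives −A/(z−a).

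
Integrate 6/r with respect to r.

Let u = 3*r**3, so du = (9*r**2) dr.
Rewriting, the integral becomes 2·∫ 1/u du = 2·log(u).
Substituting back, u = 3*r**3.

6*log(r) + 2*log(3) + C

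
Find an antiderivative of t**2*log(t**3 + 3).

t**3*log(t**3 + 3)/3 - t**3/3 + log(t**3 + 3) + C

Let u = t**3 + 3, so du = (3*t**2) dt.
The integral becomes (1/3)·∫ log(u) du; integrate by parts with u′=log(u), dv′=du.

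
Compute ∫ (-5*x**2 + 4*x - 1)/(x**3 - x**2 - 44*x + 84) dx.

-157*log(x - 6)/52 + 13*log(x - 2)/36 - 274*log(x + 7)/117 + C

Factor the denominator: (x - 6)*(x - 2)*(x + 7).
Partial-fraction decomposition: -274/(117*(x + 7)) + 13/(36*(x - 2)) - 157/(52*(x - 6)).
Integrate each term: A/(x−a) contributes A·log|x−a|.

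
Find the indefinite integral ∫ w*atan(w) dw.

w**2*atan(w)/2 - w/2 + atan(w)/2 + C

Use integration by parts with u = arctan(w), dv = w dw.
Then du = 1/(w**2 + 1) dw.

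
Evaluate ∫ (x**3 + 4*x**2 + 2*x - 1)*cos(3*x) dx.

x**3*sin(3*x)/3 + 4*x**2*sin(3*x)/3 + x**2*cos(3*x)/3 + 4*x*sin(3*x)/9 + 8*x*cos(3*x)/9 - 17*sin(3*x)/27 + 4*cos(3*x)/27 + C

Use integration by parts with u = x**3 + 4*x**2 + 2*x - 1, dv = cos(3*x) dx, so v = sin(3*x)/3.
Apply parts 3 times (tabular method): alternate signs, differentiate u down to 0, integrate dv up.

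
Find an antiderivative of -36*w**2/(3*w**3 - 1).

Let u = 3*w**3 - 1, so du = (9*w**2) dw.
Rewriting, the integral becomes -4·∫ 1/u du = -4·log(u).
Substituting back, u = 3*w**3 - 1.

-4*log(3*w**3 - 1) + C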